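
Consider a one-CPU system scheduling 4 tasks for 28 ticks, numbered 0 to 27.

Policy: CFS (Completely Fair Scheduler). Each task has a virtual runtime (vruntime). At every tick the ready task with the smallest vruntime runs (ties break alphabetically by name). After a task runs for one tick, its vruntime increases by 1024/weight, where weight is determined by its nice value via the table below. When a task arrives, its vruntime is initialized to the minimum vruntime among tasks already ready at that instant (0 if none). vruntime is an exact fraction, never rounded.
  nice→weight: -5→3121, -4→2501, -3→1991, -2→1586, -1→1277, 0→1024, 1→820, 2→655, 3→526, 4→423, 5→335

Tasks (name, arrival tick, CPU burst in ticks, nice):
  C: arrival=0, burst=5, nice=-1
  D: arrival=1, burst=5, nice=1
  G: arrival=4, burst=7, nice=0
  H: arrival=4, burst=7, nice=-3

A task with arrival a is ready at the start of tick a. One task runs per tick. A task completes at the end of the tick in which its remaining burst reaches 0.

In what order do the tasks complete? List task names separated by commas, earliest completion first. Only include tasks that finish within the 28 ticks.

completion order = C, H, D, G

t=0: vr[C=0] → run C
t=1: vr[C=1024/1277 D=1024/1277] → run C
t=2: vr[C=2048/1277 D=1024/1277] → run D
t=3: vr[C=2048/1277 D=536832/261785] → run C
t=4: vr[C=3072/1277 D=536832/261785 G=536832/261785 H=536832/261785] → run D
t=5: vr[C=3072/1277 D=863744/261785 G=536832/261785 H=536832/261785] → run G
t=6: vr[C=3072/1277 D=863744/261785 G=798617/261785 H=536832/261785] → run H
t=7: vr[C=3072/1277 D=863744/261785 G=798617/261785 H=1336900352/521213935] → run C
t=8: vr[C=4096/1277 D=863744/261785 G=798617/261785 H=1336900352/521213935] → run H
t=9: vr[C=4096/1277 D=863744/261785 G=798617/261785 H=1604968192/521213935] → run G
t=10: vr[C=4096/1277 D=863744/261785 G=1060402/261785 H=1604968192/521213935] → run H
t=11: vr[C=4096/1277 D=863744/261785 G=1060402/261785 H=1873036032/521213935] → run C
t=12: vr[D=863744/261785 G=1060402/261785 H=1873036032/521213935] → run D
t=13: vr[D=1190656/261785 G=1060402/261785 H=1873036032/521213935] → run H
t=14: vr[D=1190656/261785 G=1060402/261785 H=2141103872/521213935] → run G
t=15: vr[D=1190656/261785 G=1322187/261785 H=2141103872/521213935] → run H
t=16: vr[D=1190656/261785 G=1322187/261785 H=2409171712/521213935] → run D
t=17: vr[D=1517568/261785 G=1322187/261785 H=2409171712/521213935] → run H
t=18: vr[D=1517568/261785 G=1322187/261785 H=2677239552/521213935] → run G
t=19: vr[D=1517568/261785 G=1583972/261785 H=2677239552/521213935] → run H
t=20: vr[D=1517568/261785 G=1583972/261785] → run D
t=21: vr[G=1583972/261785] → run G
t=22: vr[G=1845757/261785] → run G
t=23: vr[G=2107542/261785] → run G
t=24: (idle)
t=25: (idle)
t=26: (idle)
t=27: (idle)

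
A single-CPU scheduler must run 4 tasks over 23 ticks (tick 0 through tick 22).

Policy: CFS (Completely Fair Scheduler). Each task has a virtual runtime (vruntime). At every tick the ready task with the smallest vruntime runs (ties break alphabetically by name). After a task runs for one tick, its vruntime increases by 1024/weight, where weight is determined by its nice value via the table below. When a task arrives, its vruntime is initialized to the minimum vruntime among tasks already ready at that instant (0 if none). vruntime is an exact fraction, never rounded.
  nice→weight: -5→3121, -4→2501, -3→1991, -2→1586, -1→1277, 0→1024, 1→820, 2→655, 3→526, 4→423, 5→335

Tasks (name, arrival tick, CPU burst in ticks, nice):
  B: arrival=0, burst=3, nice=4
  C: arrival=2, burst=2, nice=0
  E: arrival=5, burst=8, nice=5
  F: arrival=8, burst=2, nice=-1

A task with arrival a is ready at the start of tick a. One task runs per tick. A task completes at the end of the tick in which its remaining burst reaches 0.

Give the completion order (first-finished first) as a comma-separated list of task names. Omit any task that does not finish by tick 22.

t=0: vr[B=0] → run B
t=1: vr[B=1024/423] → run B
t=2: vr[B=2048/423 C=2048/423] → run B
t=3: vr[C=2048/423] → run C
t=4: vr[C=2471/423] → run C
t=5: vr[E=0] → run E
t=6: vr[E=1024/335] → run E
t=7: vr[E=2048/335] → run E
t=8: vr[E=3072/335 F=3072/335] → run E
t=9: vr[E=4096/335 F=3072/335] → run F
t=10: vr[E=4096/335 F=4265984/427795] → run F
t=11: vr[E=4096/335] → run E
t=12: vr[E=1024/67] → run E
t=13: vr[E=6144/335] → run E
t=14: vr[E=7168/335] → run E
t=15: (idle)
t=16: (idle)
t=17: (idle)
t=18: (idle)
t=19: (idle)
t=20: (idle)
t=21: (idle)
t=22: (idle)

completion order = B, C, F, E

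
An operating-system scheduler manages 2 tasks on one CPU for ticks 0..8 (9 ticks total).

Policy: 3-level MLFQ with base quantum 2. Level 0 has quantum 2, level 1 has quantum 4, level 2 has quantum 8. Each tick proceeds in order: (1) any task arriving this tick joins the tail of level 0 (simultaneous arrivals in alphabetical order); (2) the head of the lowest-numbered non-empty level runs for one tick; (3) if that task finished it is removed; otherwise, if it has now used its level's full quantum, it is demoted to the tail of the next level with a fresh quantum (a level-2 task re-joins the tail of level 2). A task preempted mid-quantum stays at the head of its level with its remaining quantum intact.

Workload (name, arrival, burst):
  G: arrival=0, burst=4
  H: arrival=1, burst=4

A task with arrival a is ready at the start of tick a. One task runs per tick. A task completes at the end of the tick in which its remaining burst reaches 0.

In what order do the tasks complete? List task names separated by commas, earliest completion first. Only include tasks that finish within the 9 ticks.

t=0: L0/L1/L2 = G/-/- → run G
t=1: L0/L1/L2 = GH/-/- → run G
t=2: L0/L1/L2 = H/G/- → run H
t=3: L0/L1/L2 = H/G/- → run H
t=4: L0/L1/L2 = -/GH/- → run G
t=5: L0/L1/L2 = -/GH/- → run G
t=6: L0/L1/L2 = -/H/- → run H
t=7: L0/L1/L2 = -/H/- → run H
t=8: (idle)

completion order = G, H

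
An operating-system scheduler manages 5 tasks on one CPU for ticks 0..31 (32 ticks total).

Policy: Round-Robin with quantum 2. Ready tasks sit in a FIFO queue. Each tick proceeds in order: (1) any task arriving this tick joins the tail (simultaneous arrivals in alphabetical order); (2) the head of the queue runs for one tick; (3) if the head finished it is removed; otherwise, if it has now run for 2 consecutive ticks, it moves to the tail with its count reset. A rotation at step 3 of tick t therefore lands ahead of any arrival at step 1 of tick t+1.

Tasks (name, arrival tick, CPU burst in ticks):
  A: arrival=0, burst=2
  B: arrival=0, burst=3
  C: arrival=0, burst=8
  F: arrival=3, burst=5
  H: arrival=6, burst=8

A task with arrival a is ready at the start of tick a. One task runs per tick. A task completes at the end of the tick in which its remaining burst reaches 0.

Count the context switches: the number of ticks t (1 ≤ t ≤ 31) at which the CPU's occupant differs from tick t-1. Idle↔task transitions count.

context switches = 13

t=0: queue=[A,B,C] q_used=0 → run A
t=1: queue=[A,B,C] q_used=1 → run A
t=2: queue=[B,C] q_used=0 → run B
t=3: queue=[B,C,F] q_used=1 → run B
t=4: queue=[C,F,B] q_used=0 → run C
t=5: queue=[C,F,B] q_used=1 → run C
t=6: queue=[F,B,C,H] q_used=0 → run F
t=7: queue=[F,B,C,H] q_used=1 → run F
t=8: queue=[B,C,H,F] q_used=0 → run B
t=9: queue=[C,H,F] q_used=0 → run C
t=10: queue=[C,H,F] q_used=1 → run C
t=11: queue=[H,F,C] q_used=0 → run H
t=12: queue=[H,F,C] q_used=1 → run H
t=13: queue=[F,C,H] q_used=0 → run F
t=14: queue=[F,C,H] q_used=1 → run F
t=15: queue=[C,H,F] q_used=0 → run C
t=16: queue=[C,H,F] q_used=1 → run C
t=17: queue=[H,F,C] q_used=0 → run H
t=18: queue=[H,F,C] q_used=1 → run H
t=19: queue=[F,C,H] q_used=0 → run F
t=20: queue=[C,H] q_used=0 → run C
t=21: queue=[C,H] q_used=1 → run C
t=22: queue=[H] q_used=0 → run H
t=23: queue=[H] q_used=1 → run H
t=24: queue=[H] q_used=0 → run H
t=25: queue=[H] q_used=1 → run H
t=26: (idle)
t=27: (idle)
t=28: (idle)
t=29: (idle)
t=30: (idle)
t=31: (idle)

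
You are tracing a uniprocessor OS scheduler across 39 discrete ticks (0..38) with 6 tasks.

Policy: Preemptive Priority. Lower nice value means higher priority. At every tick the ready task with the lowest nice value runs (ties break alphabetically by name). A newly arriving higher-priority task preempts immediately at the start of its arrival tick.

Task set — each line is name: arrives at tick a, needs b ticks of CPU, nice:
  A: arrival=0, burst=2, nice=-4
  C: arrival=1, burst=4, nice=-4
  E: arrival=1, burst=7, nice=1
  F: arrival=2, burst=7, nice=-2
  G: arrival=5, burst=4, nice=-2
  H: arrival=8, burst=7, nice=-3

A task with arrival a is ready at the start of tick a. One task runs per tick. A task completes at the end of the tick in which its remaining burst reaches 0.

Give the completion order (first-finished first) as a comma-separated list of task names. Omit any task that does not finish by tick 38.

completion order = A, C, H, F, G, E

t=0: ready={A} → run A
t=1: ready={A,C,E} → run A
t=2: ready={C,E,F} → run C
t=3: ready={C,E,F} → run C
t=4: ready={C,E,F} → run C
t=5: ready={C,E,F,G} → run C
t=6: ready={E,F,G} → run F
t=7: ready={E,F,G} → run F
t=8: ready={E,F,G,H} → run H
t=9: ready={E,F,G,H} → run H
t=10: ready={E,F,G,H} → run H
t=11: ready={E,F,G,H} → run H
t=12: ready={E,F,G,H} → run H
t=13: ready={E,F,G,H} → run H
t=14: ready={E,F,G,H} → run H
t=15: ready={E,F,G} → run F
t=16: ready={E,F,G} → run F
t=17: ready={E,F,G} → run F
t=18: ready={E,F,G} → run F
t=19: ready={E,F,G} → run F
t=20: ready={E,G} → run G
t=21: ready={E,G} → run G
t=22: ready={E,G} → run G
t=23: ready={E,G} → run G
t=24: ready={E} → run E
t=25: ready={E} → run E
t=26: ready={E} → run E
t=27: ready={E} → run E
t=28: ready={E} → run E
t=29: ready={E} → run E
t=30: ready={E} → run E
t=31: (idle)
t=32: (idle)
t=33: (idle)
t=34: (idle)
t=35: (idle)
t=36: (idle)
t=37: (idle)
t=38: (idle)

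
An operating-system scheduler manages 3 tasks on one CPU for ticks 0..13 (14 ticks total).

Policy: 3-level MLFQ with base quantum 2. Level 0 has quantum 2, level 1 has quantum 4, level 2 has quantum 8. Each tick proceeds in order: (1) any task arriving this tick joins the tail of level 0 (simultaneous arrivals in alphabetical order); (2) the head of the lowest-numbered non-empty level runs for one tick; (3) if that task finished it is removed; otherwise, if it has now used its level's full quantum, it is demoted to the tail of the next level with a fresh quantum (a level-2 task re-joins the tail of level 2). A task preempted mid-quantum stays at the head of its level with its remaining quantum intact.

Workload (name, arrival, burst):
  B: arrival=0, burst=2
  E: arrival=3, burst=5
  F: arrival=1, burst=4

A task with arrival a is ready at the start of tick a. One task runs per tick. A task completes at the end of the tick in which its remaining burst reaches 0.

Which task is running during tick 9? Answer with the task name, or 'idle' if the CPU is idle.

running at tick 9 = E

t=0: L0/L1/L2 = B/-/- → run B
t=1: L0/L1/L2 = BF/-/- → run B
t=2: L0/L1/L2 = F/-/- → run F
t=3: L0/L1/L2 = FE/-/- → run F
t=4: L0/L1/L2 = E/F/- → run E
t=5: L0/L1/L2 = E/F/- → run E
t=6: L0/L1/L2 = -/FE/- → run F
t=7: L0/L1/L2 = -/FE/- → run F
t=8: L0/L1/L2 = -/E/- → run E
t=9: L0/L1/L2 = -/E/- → run E
t=10: L0/L1/L2 = -/E/- → run E
t=11: (idle)
t=12: (idle)
t=13: (idle)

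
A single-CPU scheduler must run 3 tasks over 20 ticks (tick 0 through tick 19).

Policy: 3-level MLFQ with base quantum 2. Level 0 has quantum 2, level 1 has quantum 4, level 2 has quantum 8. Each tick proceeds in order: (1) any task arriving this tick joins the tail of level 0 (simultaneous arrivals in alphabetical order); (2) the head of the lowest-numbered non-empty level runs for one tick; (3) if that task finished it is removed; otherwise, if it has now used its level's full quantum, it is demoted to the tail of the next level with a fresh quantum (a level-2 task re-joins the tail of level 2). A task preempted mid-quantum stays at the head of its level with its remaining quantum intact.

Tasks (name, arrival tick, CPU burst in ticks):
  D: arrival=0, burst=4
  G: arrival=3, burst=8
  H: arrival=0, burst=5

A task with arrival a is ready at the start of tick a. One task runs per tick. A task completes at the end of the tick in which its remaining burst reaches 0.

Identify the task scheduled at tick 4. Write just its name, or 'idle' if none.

t=0: L0/L1/L2 = DH/-/- → run D
t=1: L0/L1/L2 = DH/-/- → run D
t=2: L0/L1/L2 = H/D/- → run H
t=3: L0/L1/L2 = HG/D/- → run H
t=4: L0/L1/L2 = G/DH/- → run G
t=5: L0/L1/L2 = G/DH/- → run G
t=6: L0/L1/L2 = -/DHG/- → run D
t=7: L0/L1/L2 = -/DHG/- → run D
t=8: L0/L1/L2 = -/HG/- → run H
t=9: L0/L1/L2 = -/HG/- → run H
t=10: L0/L1/L2 = -/HG/- → run H
t=11: L0/L1/L2 = -/G/- → run G
t=12: L0/L1/L2 = -/G/- → run G
t=13: L0/L1/L2 = -/G/- → run G
t=14: L0/L1/L2 = -/G/- → run G
t=15: L0/L1/L2 = -/-/G → run G
t=16: L0/L1/L2 = -/-/G → run G
t=17: (idle)
t=18: (idle)
t=19: (idle)

running at tick 4 = G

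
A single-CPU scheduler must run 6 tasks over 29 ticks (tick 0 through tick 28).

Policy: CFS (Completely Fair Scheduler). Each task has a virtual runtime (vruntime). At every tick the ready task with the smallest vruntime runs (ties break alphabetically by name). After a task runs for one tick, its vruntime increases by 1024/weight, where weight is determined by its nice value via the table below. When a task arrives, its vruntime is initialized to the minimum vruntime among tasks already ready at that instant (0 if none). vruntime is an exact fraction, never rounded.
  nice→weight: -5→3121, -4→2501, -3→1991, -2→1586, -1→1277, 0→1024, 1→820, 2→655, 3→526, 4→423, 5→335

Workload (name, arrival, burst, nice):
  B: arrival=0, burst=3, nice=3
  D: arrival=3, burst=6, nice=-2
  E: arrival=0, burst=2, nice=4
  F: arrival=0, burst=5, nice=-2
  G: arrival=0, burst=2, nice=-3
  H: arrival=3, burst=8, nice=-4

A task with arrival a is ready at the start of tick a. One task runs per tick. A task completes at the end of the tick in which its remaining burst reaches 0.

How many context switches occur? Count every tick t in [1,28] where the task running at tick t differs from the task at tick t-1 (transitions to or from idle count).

context switches = 24

t=0: vr[B=0 E=0 F=0 G=0] → run B
t=1: vr[B=512/263 E=0 F=0 G=0] → run E
t=2: vr[B=512/263 E=1024/423 F=0 G=0] → run F
t=3: vr[B=512/263 D=0 E=1024/423 F=512/793 G=0 H=0] → run D
t=4: vr[B=512/263 D=512/793 E=1024/423 F=512/793 G=0 H=0] → run G
t=5: vr[B=512/263 D=512/793 E=1024/423 F=512/793 G=1024/1991 H=0] → run H
t=6: vr[B=512/263 D=512/793 E=1024/423 F=512/793 G=1024/1991 H=1024/2501] → run H
t=7: vr[B=512/263 D=512/793 E=1024/423 F=512/793 G=1024/1991 H=2048/2501] → run G
t=8: vr[B=512/263 D=512/793 E=1024/423 F=512/793 H=2048/2501] → run D
t=9: vr[B=512/263 D=1024/793 E=1024/423 F=512/793 H=2048/2501] → run F
t=10: vr[B=512/263 D=1024/793 E=1024/423 F=1024/793 H=2048/2501] → run H
t=11: vr[B=512/263 D=1024/793 E=1024/423 F=1024/793 H=3072/2501] → run H
t=12: vr[B=512/263 D=1024/793 E=1024/423 F=1024/793 H=4096/2501] → run D
t=13: vr[B=512/263 D=1536/793 E=1024/423 F=1024/793 H=4096/2501] → run F
t=14: vr[B=512/263 D=1536/793 E=1024/423 F=1536/793 H=4096/2501] → run H
t=15: vr[B=512/263 D=1536/793 E=1024/423 F=1536/793 H=5120/2501] → run D
t=16: vr[B=512/263 D=2048/793 E=1024/423 F=1536/793 H=5120/2501] → run F
t=17: vr[B=512/263 D=2048/793 E=1024/423 F=2048/793 H=5120/2501] → run B
t=18: vr[B=1024/263 D=2048/793 E=1024/423 F=2048/793 H=5120/2501] → run H
t=19: vr[B=1024/263 D=2048/793 E=1024/423 F=2048/793 H=6144/2501] → run E
t=20: vr[B=1024/263 D=2048/793 F=2048/793 H=6144/2501] → run H
t=21: vr[B=1024/263 D=2048/793 F=2048/793 H=7168/2501] → run D
t=22: vr[B=1024/263 D=2560/793 F=2048/793 H=7168/2501] → run F
t=23: vr[B=1024/263 D=2560/793 H=7168/2501] → run H
t=24: vr[B=1024/263 D=2560/793] → run D
t=25: vr[B=1024/263] → run B
t=26: (idle)
t=27: (idle)
t=28: (idle)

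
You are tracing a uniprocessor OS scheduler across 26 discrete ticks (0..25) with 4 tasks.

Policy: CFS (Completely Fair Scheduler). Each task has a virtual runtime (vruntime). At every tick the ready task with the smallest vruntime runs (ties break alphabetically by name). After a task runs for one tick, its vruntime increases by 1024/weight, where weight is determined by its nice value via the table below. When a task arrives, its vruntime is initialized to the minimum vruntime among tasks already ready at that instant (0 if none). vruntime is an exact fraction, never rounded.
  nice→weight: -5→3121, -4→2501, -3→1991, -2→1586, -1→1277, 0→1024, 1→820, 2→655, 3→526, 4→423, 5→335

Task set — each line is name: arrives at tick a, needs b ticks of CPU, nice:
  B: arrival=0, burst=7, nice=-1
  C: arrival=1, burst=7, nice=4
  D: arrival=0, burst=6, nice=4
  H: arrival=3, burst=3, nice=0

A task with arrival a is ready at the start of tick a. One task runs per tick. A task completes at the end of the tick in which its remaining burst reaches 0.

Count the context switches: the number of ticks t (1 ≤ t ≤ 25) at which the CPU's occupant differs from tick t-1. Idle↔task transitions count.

context switches = 21

t=0: vr[B=0 D=0] → run B
t=1: vr[B=1024/1277 C=0 D=0] → run C
t=2: vr[B=1024/1277 C=1024/423 D=0] → run D
t=3: vr[B=1024/1277 C=1024/423 D=1024/423 H=1024/1277] → run B
t=4: vr[B=2048/1277 C=1024/423 D=1024/423 H=1024/1277] → run H
t=5: vr[B=2048/1277 C=1024/423 D=1024/423 H=2301/1277] → run B
t=6: vr[B=3072/1277 C=1024/423 D=1024/423 H=2301/1277] → run H
t=7: vr[B=3072/1277 C=1024/423 D=1024/423 H=3578/1277] → run B
t=8: vr[B=4096/1277 C=1024/423 D=1024/423 H=3578/1277] → run C
t=9: vr[B=4096/1277 C=2048/423 D=1024/423 H=3578/1277] → run D
t=10: vr[B=4096/1277 C=2048/423 D=2048/423 H=3578/1277] → run H
t=11: vr[B=4096/1277 C=2048/423 D=2048/423] → run B
t=12: vr[B=5120/1277 C=2048/423 D=2048/423] → run B
t=13: vr[B=6144/1277 C=2048/423 D=2048/423] → run B
t=14: vr[C=2048/423 D=2048/423] → run C
t=15: vr[C=1024/141 D=2048/423] → run D
t=16: vr[C=1024/141 D=1024/141] → run C
t=17: vr[C=4096/423 D=1024/141] → run D
t=18: vr[C=4096/423 D=4096/423] → run C
t=19: vr[C=5120/423 D=4096/423] → run D
t=20: vr[C=5120/423 D=5120/423] → run C
t=21: vr[C=2048/141 D=5120/423] → run D
t=22: vr[C=2048/141] → run C
t=23: (idle)
t=24: (idle)
t=25: (idle)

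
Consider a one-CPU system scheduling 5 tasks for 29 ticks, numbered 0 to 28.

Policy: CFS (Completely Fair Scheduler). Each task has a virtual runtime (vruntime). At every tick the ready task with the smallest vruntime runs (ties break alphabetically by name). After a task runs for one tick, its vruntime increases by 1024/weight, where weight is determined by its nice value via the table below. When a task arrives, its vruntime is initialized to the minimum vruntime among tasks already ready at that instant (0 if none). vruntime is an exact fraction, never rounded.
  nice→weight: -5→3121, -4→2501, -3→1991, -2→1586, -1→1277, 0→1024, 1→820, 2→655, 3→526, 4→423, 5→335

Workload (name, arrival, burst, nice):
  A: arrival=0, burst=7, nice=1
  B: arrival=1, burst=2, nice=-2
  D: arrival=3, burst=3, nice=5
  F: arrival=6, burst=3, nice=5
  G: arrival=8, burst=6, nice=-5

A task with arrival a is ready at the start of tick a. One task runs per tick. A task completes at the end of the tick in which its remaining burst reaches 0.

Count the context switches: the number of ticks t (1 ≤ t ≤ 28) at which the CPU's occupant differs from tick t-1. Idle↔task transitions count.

context switches = 15

t=0: vr[A=0] → run A
t=1: vr[A=256/205 B=256/205] → run A
t=2: vr[A=512/205 B=256/205] → run B
t=3: vr[A=512/205 B=307968/162565 D=307968/162565] → run B
t=4: vr[A=512/205 D=307968/162565] → run D
t=5: vr[A=512/205 D=53927168/10891855] → run A
t=6: vr[A=768/205 D=53927168/10891855 F=768/205] → run A
t=7: vr[A=1024/205 D=53927168/10891855 F=768/205] → run F
t=8: vr[A=1024/205 D=53927168/10891855 F=18688/2747 G=53927168/10891855] → run D
t=9: vr[A=1024/205 D=17444096/2178371 F=18688/2747 G=53927168/10891855] → run G
t=10: vr[A=1024/205 D=17444096/2178371 F=18688/2747 G=179459950848/33993479455] → run A
t=11: vr[A=256/41 D=17444096/2178371 F=18688/2747 G=179459950848/33993479455] → run G
t=12: vr[A=256/41 D=17444096/2178371 F=18688/2747 G=190613210368/33993479455] → run G
t=13: vr[A=256/41 D=17444096/2178371 F=18688/2747 G=201766469888/33993479455] → run G
t=14: vr[A=256/41 D=17444096/2178371 F=18688/2747 G=212919729408/33993479455] → run A
t=15: vr[A=1536/205 D=17444096/2178371 F=18688/2747 G=212919729408/33993479455] → run G
t=16: vr[A=1536/205 D=17444096/2178371 F=18688/2747 G=224072988928/33993479455] → run G
t=17: vr[A=1536/205 D=17444096/2178371 F=18688/2747] → run F
t=18: vr[A=1536/205 D=17444096/2178371 F=135424/13735] → run A
t=19: vr[D=17444096/2178371 F=135424/13735] → run D
t=20: vr[F=135424/13735] → run F
t=21: (idle)
t=22: (idle)
t=23: (idle)
t=24: (idle)
t=25: (idle)
t=26: (idle)
t=27: (idle)
t=28: (idle)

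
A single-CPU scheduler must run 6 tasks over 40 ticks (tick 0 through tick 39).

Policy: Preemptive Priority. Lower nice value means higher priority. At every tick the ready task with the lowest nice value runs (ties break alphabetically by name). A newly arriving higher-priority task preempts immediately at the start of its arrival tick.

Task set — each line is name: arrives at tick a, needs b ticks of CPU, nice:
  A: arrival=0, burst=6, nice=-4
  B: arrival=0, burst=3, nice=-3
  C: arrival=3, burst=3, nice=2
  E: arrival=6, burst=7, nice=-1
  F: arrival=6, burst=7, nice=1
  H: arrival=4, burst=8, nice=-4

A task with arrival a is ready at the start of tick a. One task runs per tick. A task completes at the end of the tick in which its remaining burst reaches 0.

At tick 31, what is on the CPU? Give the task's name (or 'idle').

t=0: ready={A,B} → run A
t=1: ready={A,B} → run A
t=2: ready={A,B} → run A
t=3: ready={A,B,C} → run A
t=4: ready={A,B,C,H} → run A
t=5: ready={A,B,C,H} → run A
t=6: ready={B,C,E,F,H} → run H
t=7: ready={B,C,E,F,H} → run H
t=8: ready={B,C,E,F,H} → run H
t=9: ready={B,C,E,F,H} → run H
t=10: ready={B,C,E,F,H} → run H
t=11: ready={B,C,E,F,H} → run H
t=12: ready={B,C,E,F,H} → run H
t=13: ready={B,C,E,F,H} → run H
t=14: ready={B,C,E,F} → run B
t=15: ready={B,C,E,F} → run B
t=16: ready={B,C,E,F} → run B
t=17: ready={C,E,F} → run E
t=18: ready={C,E,F} → run E
t=19: ready={C,E,F} → run E
t=20: ready={C,E,F} → run E
t=21: ready={C,E,F} → run E
t=22: ready={C,E,F} → run E
t=23: ready={C,E,F} → run E
t=24: ready={C,F} → run F
t=25: ready={C,F} → run F
t=26: ready={C,F} → run F
t=27: ready={C,F} → run F
t=28: ready={C,F} → run F
t=29: ready={C,F} → run F
t=30: ready={C,F} → run F
t=31: ready={C} → run C
t=32: ready={C} → run C
t=33: ready={C} → run C
t=34: (idle)
t=35: (idle)
t=36: (idle)
t=37: (idle)
t=38: (idle)
t=39: (idle)

running at tick 31 = C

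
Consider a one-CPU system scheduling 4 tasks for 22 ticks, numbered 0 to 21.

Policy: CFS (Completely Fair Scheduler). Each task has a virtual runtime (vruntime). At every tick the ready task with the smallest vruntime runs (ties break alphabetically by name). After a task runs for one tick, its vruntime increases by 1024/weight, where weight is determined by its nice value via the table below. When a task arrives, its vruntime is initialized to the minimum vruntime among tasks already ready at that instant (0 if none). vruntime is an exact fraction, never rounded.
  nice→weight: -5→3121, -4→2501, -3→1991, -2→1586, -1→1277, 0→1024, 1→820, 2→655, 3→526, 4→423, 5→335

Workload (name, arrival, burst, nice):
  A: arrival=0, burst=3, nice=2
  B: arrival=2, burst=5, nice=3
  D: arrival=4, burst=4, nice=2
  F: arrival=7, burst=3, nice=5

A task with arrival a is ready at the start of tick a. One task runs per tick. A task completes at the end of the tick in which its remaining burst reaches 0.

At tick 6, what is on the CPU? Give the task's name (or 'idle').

t=0: vr[A=0] → run A
t=1: vr[A=1024/655] → run A
t=2: vr[A=2048/655 B=2048/655] → run A
t=3: vr[B=2048/655] → run B
t=4: vr[B=873984/172265 D=873984/172265] → run B
t=5: vr[B=1209344/172265 D=873984/172265] → run D
t=6: vr[B=1209344/172265 D=1143296/172265] → run D
t=7: vr[B=1209344/172265 D=1412608/172265 F=1209344/172265] → run B
t=8: vr[B=1544704/172265 D=1412608/172265 F=1209344/172265] → run F
t=9: vr[B=1544704/172265 D=1412608/172265 F=23261184/2308351] → run D
t=10: vr[B=1544704/172265 D=336384/34453 F=23261184/2308351] → run B
t=11: vr[B=1880064/172265 D=336384/34453 F=23261184/2308351] → run D
t=12: vr[B=1880064/172265 F=23261184/2308351] → run F
t=13: vr[B=1880064/172265 F=151585792/11541755] → run B
t=14: vr[F=151585792/11541755] → run F
t=15: (idle)
t=16: (idle)
t=17: (idle)
t=18: (idle)
t=19: (idle)
t=20: (idle)
t=21: (idle)

running at tick 6 = D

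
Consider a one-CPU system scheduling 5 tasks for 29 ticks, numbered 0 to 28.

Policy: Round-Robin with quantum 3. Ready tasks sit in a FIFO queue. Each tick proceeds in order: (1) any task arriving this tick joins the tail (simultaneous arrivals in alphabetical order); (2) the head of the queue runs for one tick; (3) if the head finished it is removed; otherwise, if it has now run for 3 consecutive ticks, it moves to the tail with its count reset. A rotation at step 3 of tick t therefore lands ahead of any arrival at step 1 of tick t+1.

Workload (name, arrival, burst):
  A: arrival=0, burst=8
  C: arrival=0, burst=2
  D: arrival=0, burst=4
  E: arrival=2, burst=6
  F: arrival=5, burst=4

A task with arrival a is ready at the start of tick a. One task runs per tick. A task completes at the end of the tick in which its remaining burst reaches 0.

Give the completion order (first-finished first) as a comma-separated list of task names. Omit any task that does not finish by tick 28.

completion order = C, D, E, A, F

t=0: queue=[A,C,D] q_used=0 → run A
t=1: queue=[A,C,D] q_used=1 → run A
t=2: queue=[A,C,D,E] q_used=2 → run A
t=3: queue=[C,D,E,A] q_used=0 → run C
t=4: queue=[C,D,E,A] q_used=1 → run C
t=5: queue=[D,E,A,F] q_used=0 → run D
t=6: queue=[D,E,A,F] q_used=1 → run D
t=7: queue=[D,E,A,F] q_used=2 → run D
t=8: queue=[E,A,F,D] q_used=0 → run E
t=9: queue=[E,A,F,D] q_used=1 → run E
t=10: queue=[E,A,F,D] q_used=2 → run E
t=11: queue=[A,F,D,E] q_used=0 → run A
t=12: queue=[A,F,D,E] q_used=1 → run A
t=13: queue=[A,F,D,E] q_used=2 → run A
t=14: queue=[F,D,E,A] q_used=0 → run F
t=15: queue=[F,D,E,A] q_used=1 → run F
t=16: queue=[F,D,E,A] q_used=2 → run F
t=17: queue=[D,E,A,F] q_used=0 → run D
t=18: queue=[E,A,F] q_used=0 → run E
t=19: queue=[E,A,F] q_used=1 → run E
t=20: queue=[E,A,F] q_used=2 → run E
t=21: queue=[A,F] q_used=0 → run A
t=22: queue=[A,F] q_used=1 → run A
t=23: queue=[F] q_used=0 → run F
t=24: (idle)
t=25: (idle)
t=26: (idle)
t=27: (idle)
t=28: (idle)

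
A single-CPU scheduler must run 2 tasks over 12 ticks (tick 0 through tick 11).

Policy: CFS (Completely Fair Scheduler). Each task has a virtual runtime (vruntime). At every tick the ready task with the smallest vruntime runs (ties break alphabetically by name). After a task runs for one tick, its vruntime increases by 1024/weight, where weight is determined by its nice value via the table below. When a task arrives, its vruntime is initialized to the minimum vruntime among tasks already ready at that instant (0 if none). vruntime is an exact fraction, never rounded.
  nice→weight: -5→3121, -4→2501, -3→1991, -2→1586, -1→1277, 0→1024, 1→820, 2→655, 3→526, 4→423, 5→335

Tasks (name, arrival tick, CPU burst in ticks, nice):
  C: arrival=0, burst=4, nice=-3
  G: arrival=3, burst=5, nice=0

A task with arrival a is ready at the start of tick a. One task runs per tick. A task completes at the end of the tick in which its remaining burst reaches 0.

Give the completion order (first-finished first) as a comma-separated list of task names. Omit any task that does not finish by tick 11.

t=0: vr[C=0] → run C
t=1: vr[C=1024/1991] → run C
t=2: vr[C=2048/1991] → run C
t=3: vr[C=3072/1991 G=3072/1991] → run C
t=4: vr[G=3072/1991] → run G
t=5: vr[G=5063/1991] → run G
t=6: vr[G=7054/1991] → run G
t=7: vr[G=9045/1991] → run G
t=8: vr[G=11036/1991] → run G
t=9: (idle)
t=10: (idle)
t=11: (idle)

completion order = C, G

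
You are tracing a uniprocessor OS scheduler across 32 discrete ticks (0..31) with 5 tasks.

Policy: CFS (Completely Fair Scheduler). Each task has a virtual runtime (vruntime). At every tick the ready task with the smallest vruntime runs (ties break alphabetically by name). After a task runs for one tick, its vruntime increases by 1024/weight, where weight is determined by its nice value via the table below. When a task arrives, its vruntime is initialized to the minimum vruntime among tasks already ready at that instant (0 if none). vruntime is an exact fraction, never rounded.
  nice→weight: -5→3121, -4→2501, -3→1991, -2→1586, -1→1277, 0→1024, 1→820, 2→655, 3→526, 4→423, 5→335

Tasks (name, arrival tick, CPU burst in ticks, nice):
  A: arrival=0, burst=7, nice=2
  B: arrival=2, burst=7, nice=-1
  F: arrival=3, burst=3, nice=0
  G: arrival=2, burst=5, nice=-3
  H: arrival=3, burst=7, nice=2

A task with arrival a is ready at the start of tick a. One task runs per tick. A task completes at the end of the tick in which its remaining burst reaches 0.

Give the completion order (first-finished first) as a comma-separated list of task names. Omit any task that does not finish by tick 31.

completion order = F, G, B, A, H

t=0: vr[A=0] → run A
t=1: vr[A=1024/655] → run A
t=2: vr[A=2048/655 B=2048/655 G=2048/655] → run A
t=3: vr[A=3072/655 B=2048/655 F=2048/655 G=2048/655 H=2048/655] → run B
t=4: vr[A=3072/655 B=3286016/836435 F=2048/655 G=2048/655 H=2048/655] → run F
t=5: vr[A=3072/655 B=3286016/836435 F=2703/655 G=2048/655 H=2048/655] → run G
t=6: vr[A=3072/655 B=3286016/836435 F=2703/655 G=4748288/1304105 H=2048/655] → run H
t=7: vr[A=3072/655 B=3286016/836435 F=2703/655 G=4748288/1304105 H=3072/655] → run G
t=8: vr[A=3072/655 B=3286016/836435 F=2703/655 G=5419008/1304105 H=3072/655] → run B
t=9: vr[A=3072/655 B=3956736/836435 F=2703/655 G=5419008/1304105 H=3072/655] → run F
t=10: vr[A=3072/655 B=3956736/836435 F=3358/655 G=5419008/1304105 H=3072/655] → run G
t=11: vr[A=3072/655 B=3956736/836435 F=3358/655 G=6089728/1304105 H=3072/655] → run G
t=12: vr[A=3072/655 B=3956736/836435 F=3358/655 G=6760448/1304105 H=3072/655] → run A
t=13: vr[A=4096/655 B=3956736/836435 F=3358/655 G=6760448/1304105 H=3072/655] → run H
t=14: vr[A=4096/655 B=3956736/836435 F=3358/655 G=6760448/1304105 H=4096/655] → run B
t=15: vr[A=4096/655 B=4627456/836435 F=3358/655 G=6760448/1304105 H=4096/655] → run F
t=16: vr[A=4096/655 B=4627456/836435 G=6760448/1304105 H=4096/655] → run G
t=17: vr[A=4096/655 B=4627456/836435 H=4096/655] → run B
t=18: vr[A=4096/655 B=5298176/836435 H=4096/655] → run A
t=19: vr[A=1024/131 B=5298176/836435 H=4096/655] → run H
t=20: vr[A=1024/131 B=5298176/836435 H=1024/131] → run B
t=21: vr[A=1024/131 B=5968896/836435 H=1024/131] → run B
t=22: vr[A=1024/131 B=6639616/836435 H=1024/131] → run A
t=23: vr[A=6144/655 B=6639616/836435 H=1024/131] → run H
t=24: vr[A=6144/655 B=6639616/836435 H=6144/655] → run B
t=25: vr[A=6144/655 H=6144/655] → run A
t=26: vr[H=6144/655] → run H
t=27: vr[H=7168/655] → run H
t=28: vr[H=8192/655] → run H
t=29: (idle)
t=30: (idle)
t=31: (idle)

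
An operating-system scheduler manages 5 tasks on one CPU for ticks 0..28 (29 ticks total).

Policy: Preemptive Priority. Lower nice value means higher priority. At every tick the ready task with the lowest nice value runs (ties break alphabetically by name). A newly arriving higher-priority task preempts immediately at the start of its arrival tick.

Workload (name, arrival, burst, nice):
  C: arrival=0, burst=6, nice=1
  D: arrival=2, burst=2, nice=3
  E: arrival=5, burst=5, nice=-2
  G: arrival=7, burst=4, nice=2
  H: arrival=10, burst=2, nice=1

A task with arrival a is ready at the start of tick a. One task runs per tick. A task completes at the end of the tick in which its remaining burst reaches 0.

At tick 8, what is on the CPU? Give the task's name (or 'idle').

t=0: ready={C} → run C
t=1: ready={C} → run C
t=2: ready={C,D} → run C
t=3: ready={C,D} → run C
t=4: ready={C,D} → run C
t=5: ready={C,D,E} → run E
t=6: ready={C,D,E} → run E
t=7: ready={C,D,E,G} → run E
t=8: ready={C,D,E,G} → run E
t=9: ready={C,D,E,G} → run E
t=10: ready={C,D,G,H} → run C
t=11: ready={D,G,H} → run H
t=12: ready={D,G,H} → run H
t=13: ready={D,G} → run G
t=14: ready={D,G} → run G
t=15: ready={D,G} → run G
t=16: ready={D,G} → run G
t=17: ready={D} → run D
t=18: ready={D} → run D
t=19: (idle)
t=20: (idle)
t=21: (idle)
t=22: (idle)
t=23: (idle)
t=24: (idle)
t=25: (idle)
t=26: (idle)
t=27: (idle)
t=28: (idle)

running at tick 8 = E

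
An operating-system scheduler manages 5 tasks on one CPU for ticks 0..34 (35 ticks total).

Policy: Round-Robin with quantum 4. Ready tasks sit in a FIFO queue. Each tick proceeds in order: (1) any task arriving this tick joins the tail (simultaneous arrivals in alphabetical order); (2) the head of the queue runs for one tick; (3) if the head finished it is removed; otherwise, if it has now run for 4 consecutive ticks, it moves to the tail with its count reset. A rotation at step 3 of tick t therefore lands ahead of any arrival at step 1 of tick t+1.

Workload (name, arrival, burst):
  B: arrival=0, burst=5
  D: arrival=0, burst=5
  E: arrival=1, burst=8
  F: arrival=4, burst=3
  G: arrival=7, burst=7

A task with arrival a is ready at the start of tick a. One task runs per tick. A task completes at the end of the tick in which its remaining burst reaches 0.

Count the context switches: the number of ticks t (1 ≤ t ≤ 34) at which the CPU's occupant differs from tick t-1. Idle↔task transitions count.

t=0: queue=[B,D] q_used=0 → run B
t=1: queue=[B,D,E] q_used=1 → run B
t=2: queue=[B,D,E] q_used=2 → run B
t=3: queue=[B,D,E] q_used=3 → run B
t=4: queue=[D,E,B,F] q_used=0 → run D
t=5: queue=[D,E,B,F] q_used=1 → run D
t=6: queue=[D,E,B,F] q_used=2 → run D
t=7: queue=[D,E,B,F,G] q_used=3 → run D
t=8: queue=[E,B,F,G,D] q_used=0 → run E
t=9: queue=[E,B,F,G,D] q_used=1 → run E
t=10: queue=[E,B,F,G,D] q_used=2 → run E
t=11: queue=[E,B,F,G,D] q_used=3 → run E
t=12: queue=[B,F,G,D,E] q_used=0 → run B
t=13: queue=[F,G,D,E] q_used=0 → run F
t=14: queue=[F,G,D,E] q_used=1 → run F
t=15: queue=[F,G,D,E] q_used=2 → run F
t=16: queue=[G,D,E] q_used=0 → run G
t=17: queue=[G,D,E] q_used=1 → run G
t=18: queue=[G,D,E] q_used=2 → run G
t=19: queue=[G,D,E] q_used=3 → run G
t=20: queue=[D,E,G] q_used=0 → run D
t=21: queue=[E,G] q_used=0 → run E
t=22: queue=[E,G] q_used=1 → run E
t=23: queue=[E,G] q_used=2 → run E
t=24: queue=[E,G] q_used=3 → run E
t=25: queue=[G] q_used=0 → run G
t=26: queue=[G] q_used=1 → run G
t=27: queue=[G] q_used=2 → run G
t=28: (idle)
t=29: (idle)
t=30: (idle)
t=31: (idle)
t=32: (idle)
t=33: (idle)
t=34: (idle)

context switches = 9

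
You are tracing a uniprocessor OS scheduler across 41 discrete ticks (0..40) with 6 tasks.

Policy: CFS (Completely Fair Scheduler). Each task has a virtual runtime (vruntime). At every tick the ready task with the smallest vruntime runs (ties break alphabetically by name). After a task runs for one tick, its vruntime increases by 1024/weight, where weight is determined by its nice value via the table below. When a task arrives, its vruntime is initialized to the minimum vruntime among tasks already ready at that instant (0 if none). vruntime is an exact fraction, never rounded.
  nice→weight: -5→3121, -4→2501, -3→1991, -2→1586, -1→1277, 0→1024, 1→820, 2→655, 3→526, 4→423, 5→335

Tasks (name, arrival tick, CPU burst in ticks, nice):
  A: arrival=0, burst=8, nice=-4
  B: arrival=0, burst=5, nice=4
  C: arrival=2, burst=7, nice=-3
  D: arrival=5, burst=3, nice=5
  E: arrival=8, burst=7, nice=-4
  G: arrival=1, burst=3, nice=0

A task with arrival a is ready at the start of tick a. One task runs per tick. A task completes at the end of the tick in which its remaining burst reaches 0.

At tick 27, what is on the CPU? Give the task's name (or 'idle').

running at tick 27 = E

t=0: vr[A=0 B=0] → run A
t=1: vr[A=1024/2501 B=0 G=0] → run B
t=2: vr[A=1024/2501 B=1024/423 C=0 G=0] → run C
t=3: vr[A=1024/2501 B=1024/423 C=1024/1991 G=0] → run G
t=4: vr[A=1024/2501 B=1024/423 C=1024/1991 G=1] → run A
t=5: vr[A=2048/2501 B=1024/423 C=1024/1991 D=1024/1991 G=1] → run C
t=6: vr[A=2048/2501 B=1024/423 C=2048/1991 D=1024/1991 G=1] → run D
t=7: vr[A=2048/2501 B=1024/423 C=2048/1991 D=2381824/666985 G=1] → run A
t=8: vr[A=3072/2501 B=1024/423 C=2048/1991 D=2381824/666985 E=1 G=1] → run E
t=9: vr[A=3072/2501 B=1024/423 C=2048/1991 D=2381824/666985 E=3525/2501 G=1] → run G
t=10: vr[A=3072/2501 B=1024/423 C=2048/1991 D=2381824/666985 E=3525/2501 G=2] → run C
t=11: vr[A=3072/2501 B=1024/423 C=3072/1991 D=2381824/666985 E=3525/2501 G=2] → run A
t=12: vr[A=4096/2501 B=1024/423 C=3072/1991 D=2381824/666985 E=3525/2501 G=2] → run E
t=13: vr[A=4096/2501 B=1024/423 C=3072/1991 D=2381824/666985 E=4549/2501 G=2] → run C
t=14: vr[A=4096/2501 B=1024/423 C=4096/1991 D=2381824/666985 E=4549/2501 G=2] → run A
t=15: vr[A=5120/2501 B=1024/423 C=4096/1991 D=2381824/666985 E=4549/2501 G=2] → run E
t=16: vr[A=5120/2501 B=1024/423 C=4096/1991 D=2381824/666985 E=5573/2501 G=2] → run G
t=17: vr[A=5120/2501 B=1024/423 C=4096/1991 D=2381824/666985 E=5573/2501] → run A
t=18: vr[A=6144/2501 B=1024/423 C=4096/1991 D=2381824/666985 E=5573/2501] → run C
t=19: vr[A=6144/2501 B=1024/423 C=5120/1991 D=2381824/666985 E=5573/2501] → run E
t=20: vr[A=6144/2501 B=1024/423 C=5120/1991 D=2381824/666985 E=6597/2501] → run B
t=21: vr[A=6144/2501 B=2048/423 C=5120/1991 D=2381824/666985 E=6597/2501] → run A
t=22: vr[A=7168/2501 B=2048/423 C=5120/1991 D=2381824/666985 E=6597/2501] → run C
t=23: vr[A=7168/2501 B=2048/423 C=6144/1991 D=2381824/666985 E=6597/2501] → run E
t=24: vr[A=7168/2501 B=2048/423 C=6144/1991 D=2381824/666985 E=7621/2501] → run A
t=25: vr[B=2048/423 C=6144/1991 D=2381824/666985 E=7621/2501] → run E
t=26: vr[B=2048/423 C=6144/1991 D=2381824/666985 E=8645/2501] → run C
t=27: vr[B=2048/423 D=2381824/666985 E=8645/2501] → run E
t=28: vr[B=2048/423 D=2381824/666985] → run D
t=29: vr[B=2048/423 D=4420608/666985] → run B
t=30: vr[B=1024/141 D=4420608/666985] → run D
t=31: vr[B=1024/141] → run B
t=32: vr[B=4096/423] → run B
t=33: (idle)
t=34: (idle)
t=35: (idle)
t=36: (idle)
t=37: (idle)
t=38: (idle)
t=39: (idle)
t=40: (idle)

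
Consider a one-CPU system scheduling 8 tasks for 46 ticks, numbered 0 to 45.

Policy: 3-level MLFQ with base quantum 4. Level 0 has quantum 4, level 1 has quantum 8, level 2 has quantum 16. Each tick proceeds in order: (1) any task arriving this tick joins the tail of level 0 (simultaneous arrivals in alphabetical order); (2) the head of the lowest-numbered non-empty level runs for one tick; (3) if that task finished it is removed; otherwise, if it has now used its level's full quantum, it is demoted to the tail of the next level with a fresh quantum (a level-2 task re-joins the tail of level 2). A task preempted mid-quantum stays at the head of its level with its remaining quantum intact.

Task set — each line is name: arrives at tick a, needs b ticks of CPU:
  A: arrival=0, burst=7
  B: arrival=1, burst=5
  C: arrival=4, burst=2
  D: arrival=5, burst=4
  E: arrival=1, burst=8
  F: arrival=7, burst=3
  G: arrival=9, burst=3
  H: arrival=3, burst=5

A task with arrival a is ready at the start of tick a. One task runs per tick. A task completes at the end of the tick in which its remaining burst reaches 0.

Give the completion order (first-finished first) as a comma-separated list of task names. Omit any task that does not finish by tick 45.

completion order = C, D, F, G, A, B, E, H

t=0: L0/L1/L2 = A/-/- → run A
t=1: L0/L1/L2 = ABE/-/- → run A
t=2: L0/L1/L2 = ABE/-/- → run A
t=3: L0/L1/L2 = ABEH/-/- → run A
t=4: L0/L1/L2 = BEHC/A/- → run B
t=5: L0/L1/L2 = BEHCD/A/- → run B
t=6: L0/L1/L2 = BEHCD/A/- → run B
t=7: L0/L1/L2 = BEHCDF/A/- → run B
t=8: L0/L1/L2 = EHCDF/AB/- → run E
t=9: L0/L1/L2 = EHCDFG/AB/- → run E
t=10: L0/L1/L2 = EHCDFG/AB/- → run E
t=11: L0/L1/L2 = EHCDFG/AB/- → run E
t=12: L0/L1/L2 = HCDFG/ABE/- → run H
t=13: L0/L1/L2 = HCDFG/ABE/- → run H
t=14: L0/L1/L2 = HCDFG/ABE/- → run H
t=15: L0/L1/L2 = HCDFG/ABE/- → run H
t=16: L0/L1/L2 = CDFG/ABEH/- → run C
t=17: L0/L1/L2 = CDFG/ABEH/- → run C
t=18: L0/L1/L2 = DFG/ABEH/- → run D
t=19: L0/L1/L2 = DFG/ABEH/- → run D
t=20: L0/L1/L2 = DFG/ABEH/- → run D
t=21: L0/L1/L2 = DFG/ABEH/- → run D
t=22: L0/L1/L2 = FG/ABEH/- → run F
t=23: L0/L1/L2 = FG/ABEH/- → run F
t=24: L0/L1/L2 = FG/ABEH/- → run F
t=25: L0/L1/L2 = G/ABEH/- → run G
t=26: L0/L1/L2 = G/ABEH/- → run G
t=27: L0/L1/L2 = G/ABEH/- → run G
t=28: L0/L1/L2 = -/ABEH/- → run A
t=29: L0/L1/L2 = -/ABEH/- → run A
t=30: L0/L1/L2 = -/ABEH/- → run A
t=31: L0/L1/L2 = -/BEH/- → run B
t=32: L0/L1/L2 = -/EH/- → run E
t=33: L0/L1/L2 = -/EH/- → run E
t=34: L0/L1/L2 = -/EH/- → run E
t=35: L0/L1/L2 = -/EH/- → run E
t=36: L0/L1/L2 = -/H/- → run H
t=37: (idle)
t=38: (idle)
t=39: (idle)
t=40: (idle)
t=41: (idle)
t=42: (idle)
t=43: (idle)
t=44: (idle)
t=45: (idle)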